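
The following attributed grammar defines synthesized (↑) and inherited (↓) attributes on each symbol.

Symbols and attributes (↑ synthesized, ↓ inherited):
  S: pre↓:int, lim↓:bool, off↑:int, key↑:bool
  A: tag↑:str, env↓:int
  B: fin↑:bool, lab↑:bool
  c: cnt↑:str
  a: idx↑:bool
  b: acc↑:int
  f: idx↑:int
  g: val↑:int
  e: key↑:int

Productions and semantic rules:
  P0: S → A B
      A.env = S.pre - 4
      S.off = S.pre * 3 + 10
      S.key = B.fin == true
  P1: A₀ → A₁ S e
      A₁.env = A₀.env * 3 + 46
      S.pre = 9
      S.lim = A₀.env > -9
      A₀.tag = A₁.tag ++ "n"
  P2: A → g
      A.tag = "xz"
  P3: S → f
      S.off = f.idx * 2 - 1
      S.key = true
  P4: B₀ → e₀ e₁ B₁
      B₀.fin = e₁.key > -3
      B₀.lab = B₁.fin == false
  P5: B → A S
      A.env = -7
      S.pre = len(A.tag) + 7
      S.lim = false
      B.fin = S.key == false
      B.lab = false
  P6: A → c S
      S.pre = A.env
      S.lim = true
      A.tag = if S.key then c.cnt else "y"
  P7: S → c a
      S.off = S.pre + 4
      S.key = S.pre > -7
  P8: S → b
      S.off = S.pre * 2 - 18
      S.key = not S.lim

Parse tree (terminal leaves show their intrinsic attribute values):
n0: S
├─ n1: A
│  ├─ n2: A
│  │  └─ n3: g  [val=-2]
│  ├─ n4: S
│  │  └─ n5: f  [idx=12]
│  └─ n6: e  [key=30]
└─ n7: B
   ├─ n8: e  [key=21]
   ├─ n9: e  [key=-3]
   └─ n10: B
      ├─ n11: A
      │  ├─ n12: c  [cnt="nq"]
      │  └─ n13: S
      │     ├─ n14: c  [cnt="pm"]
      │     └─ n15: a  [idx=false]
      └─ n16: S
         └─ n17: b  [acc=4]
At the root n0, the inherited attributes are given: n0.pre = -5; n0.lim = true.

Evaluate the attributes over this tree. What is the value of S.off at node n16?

-2

1. n0.pre = -5  [given at root]
2. n0.lim = true  [given at root]
3. n1.env = -9  [S.pre - 4]
4. n2.env = 19  [A₀.env * 3 + 46]
5. n3.val = -2  [terminal]
6. n2.tag = "xz"  ["xz"]
7. n4.pre = 9  [9]
8. n4.lim = false  [A₀.env > -9]
9. n5.idx = 12  [terminal]
10. n4.off = 23  [f.idx * 2 - 1]
11. n4.key = true  [true]
12. n6.key = 30  [terminal]
13. n1.tag = "xzn"  [A₁.tag ++ "n"]
14. n8.key = 21  [terminal]
15. n9.key = -3  [terminal]
16. n11.env = -7  [-7]
17. n12.cnt = "nq"  [terminal]
18. n13.pre = -7  [A.env]
19. n13.lim = true  [true]
20. n14.cnt = "pm"  [terminal]
21. n15.idx = false  [terminal]
22. n13.off = -3  [S.pre + 4]
23. n13.key = false  [S.pre > -7]
24. n11.tag = "y"  [if S.key then c.cnt else "y"]
25. n16.pre = 8  [len(A.tag) + 7]
26. n16.lim = false  [false]
27. n17.acc = 4  [terminal]
28. n16.off = -2  [S.pre * 2 - 18]
29. n16.key = true  [not S.lim]
30. n10.fin = false  [S.key == false]
31. n10.lab = false  [false]
32. n7.fin = false  [e₁.key > -3]
33. n7.lab = true  [B₁.fin == false]
34. n0.off = -5  [S.pre * 3 + 10]
35. n0.key = false  [B.fin == true]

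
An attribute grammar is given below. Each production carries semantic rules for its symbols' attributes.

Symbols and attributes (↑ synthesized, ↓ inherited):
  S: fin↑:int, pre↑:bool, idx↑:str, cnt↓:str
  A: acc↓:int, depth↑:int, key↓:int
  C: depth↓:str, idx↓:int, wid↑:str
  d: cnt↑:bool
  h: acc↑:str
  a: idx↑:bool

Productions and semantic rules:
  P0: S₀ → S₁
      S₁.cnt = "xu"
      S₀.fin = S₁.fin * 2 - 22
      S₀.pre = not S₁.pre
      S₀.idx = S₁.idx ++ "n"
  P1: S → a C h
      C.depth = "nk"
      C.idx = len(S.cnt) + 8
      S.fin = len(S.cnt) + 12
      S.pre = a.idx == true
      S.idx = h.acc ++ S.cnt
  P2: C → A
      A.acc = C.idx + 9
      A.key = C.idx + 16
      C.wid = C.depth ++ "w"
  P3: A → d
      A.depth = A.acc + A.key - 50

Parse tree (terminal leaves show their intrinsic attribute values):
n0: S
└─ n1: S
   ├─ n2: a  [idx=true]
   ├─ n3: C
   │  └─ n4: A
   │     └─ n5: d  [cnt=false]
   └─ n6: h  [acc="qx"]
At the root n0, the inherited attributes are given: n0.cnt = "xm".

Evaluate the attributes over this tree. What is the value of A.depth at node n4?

1. n0.cnt = "xm"  [given at root]
2. n1.cnt = "xu"  ["xu"]
3. n2.idx = true  [terminal]
4. n3.depth = "nk"  ["nk"]
5. n3.idx = 10  [len(S.cnt) + 8]
6. n4.acc = 19  [C.idx + 9]
7. n4.key = 26  [C.idx + 16]
8. n5.cnt = false  [terminal]
9. n4.depth = -5  [A.acc + A.key - 50]
10. n3.wid = "nkw"  [C.depth ++ "w"]
11. n6.acc = "qx"  [terminal]
12. n1.fin = 14  [len(S.cnt) + 12]
13. n1.pre = true  [a.idx == true]
14. n1.idx = "qxxu"  [h.acc ++ S.cnt]
15. n0.fin = 6  [S₁.fin * 2 - 22]
16. n0.pre = false  [not S₁.pre]
17. n0.idx = "qxxun"  [S₁.idx ++ "n"]

-5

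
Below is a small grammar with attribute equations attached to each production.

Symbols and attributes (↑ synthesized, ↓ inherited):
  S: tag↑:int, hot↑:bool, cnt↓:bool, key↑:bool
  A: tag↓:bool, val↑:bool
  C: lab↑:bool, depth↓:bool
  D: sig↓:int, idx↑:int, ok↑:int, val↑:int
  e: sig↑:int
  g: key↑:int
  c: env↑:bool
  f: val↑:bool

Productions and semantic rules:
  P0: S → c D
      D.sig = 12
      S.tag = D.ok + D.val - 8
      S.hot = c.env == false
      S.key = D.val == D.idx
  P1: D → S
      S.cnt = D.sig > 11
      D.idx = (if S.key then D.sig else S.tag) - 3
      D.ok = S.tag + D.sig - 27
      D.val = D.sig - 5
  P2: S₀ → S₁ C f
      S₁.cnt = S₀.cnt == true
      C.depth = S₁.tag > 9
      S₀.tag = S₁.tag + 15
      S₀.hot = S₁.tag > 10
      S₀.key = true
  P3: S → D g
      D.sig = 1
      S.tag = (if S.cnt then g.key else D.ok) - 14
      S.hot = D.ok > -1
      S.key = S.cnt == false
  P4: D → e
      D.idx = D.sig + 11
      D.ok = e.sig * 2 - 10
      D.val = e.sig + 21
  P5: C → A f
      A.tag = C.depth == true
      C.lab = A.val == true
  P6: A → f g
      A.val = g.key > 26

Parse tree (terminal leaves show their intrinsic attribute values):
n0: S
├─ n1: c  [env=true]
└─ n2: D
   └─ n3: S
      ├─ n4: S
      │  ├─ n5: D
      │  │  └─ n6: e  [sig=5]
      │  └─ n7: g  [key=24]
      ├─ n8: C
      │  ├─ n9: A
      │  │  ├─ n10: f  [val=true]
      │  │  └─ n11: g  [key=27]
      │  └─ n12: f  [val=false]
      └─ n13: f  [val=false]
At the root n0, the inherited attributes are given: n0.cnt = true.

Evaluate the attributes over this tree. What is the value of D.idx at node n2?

9

1. n0.cnt = true  [given at root]
2. n1.env = true  [terminal]
3. n2.sig = 12  [12]
4. n3.cnt = true  [D.sig > 11]
5. n4.cnt = true  [S₀.cnt == true]
6. n5.sig = 1  [1]
7. n6.sig = 5  [terminal]
8. n5.idx = 12  [D.sig + 11]
9. n5.ok = 0  [e.sig * 2 - 10]
10. n5.val = 26  [e.sig + 21]
11. n7.key = 24  [terminal]
12. n4.tag = 10  [(if S.cnt then g.key else D.ok) - 14]
13. n4.hot = true  [D.ok > -1]
14. n4.key = false  [S.cnt == false]
15. n8.depth = true  [S₁.tag > 9]
16. n9.tag = true  [C.depth == true]
17. n10.val = true  [terminal]
18. n11.key = 27  [terminal]
19. n9.val = true  [g.key > 26]
20. n12.val = false  [terminal]
21. n8.lab = true  [A.val == true]
22. n13.val = false  [terminal]
23. n3.tag = 25  [S₁.tag + 15]
24. n3.hot = false  [S₁.tag > 10]
25. n3.key = true  [true]
26. n2.idx = 9  [(if S.key then D.sig else S.tag) - 3]
27. n2.ok = 10  [S.tag + D.sig - 27]
28. n2.val = 7  [D.sig - 5]
29. n0.tag = 9  [D.ok + D.val - 8]
30. n0.hot = false  [c.env == false]
31. n0.key = false  [D.val == D.idx]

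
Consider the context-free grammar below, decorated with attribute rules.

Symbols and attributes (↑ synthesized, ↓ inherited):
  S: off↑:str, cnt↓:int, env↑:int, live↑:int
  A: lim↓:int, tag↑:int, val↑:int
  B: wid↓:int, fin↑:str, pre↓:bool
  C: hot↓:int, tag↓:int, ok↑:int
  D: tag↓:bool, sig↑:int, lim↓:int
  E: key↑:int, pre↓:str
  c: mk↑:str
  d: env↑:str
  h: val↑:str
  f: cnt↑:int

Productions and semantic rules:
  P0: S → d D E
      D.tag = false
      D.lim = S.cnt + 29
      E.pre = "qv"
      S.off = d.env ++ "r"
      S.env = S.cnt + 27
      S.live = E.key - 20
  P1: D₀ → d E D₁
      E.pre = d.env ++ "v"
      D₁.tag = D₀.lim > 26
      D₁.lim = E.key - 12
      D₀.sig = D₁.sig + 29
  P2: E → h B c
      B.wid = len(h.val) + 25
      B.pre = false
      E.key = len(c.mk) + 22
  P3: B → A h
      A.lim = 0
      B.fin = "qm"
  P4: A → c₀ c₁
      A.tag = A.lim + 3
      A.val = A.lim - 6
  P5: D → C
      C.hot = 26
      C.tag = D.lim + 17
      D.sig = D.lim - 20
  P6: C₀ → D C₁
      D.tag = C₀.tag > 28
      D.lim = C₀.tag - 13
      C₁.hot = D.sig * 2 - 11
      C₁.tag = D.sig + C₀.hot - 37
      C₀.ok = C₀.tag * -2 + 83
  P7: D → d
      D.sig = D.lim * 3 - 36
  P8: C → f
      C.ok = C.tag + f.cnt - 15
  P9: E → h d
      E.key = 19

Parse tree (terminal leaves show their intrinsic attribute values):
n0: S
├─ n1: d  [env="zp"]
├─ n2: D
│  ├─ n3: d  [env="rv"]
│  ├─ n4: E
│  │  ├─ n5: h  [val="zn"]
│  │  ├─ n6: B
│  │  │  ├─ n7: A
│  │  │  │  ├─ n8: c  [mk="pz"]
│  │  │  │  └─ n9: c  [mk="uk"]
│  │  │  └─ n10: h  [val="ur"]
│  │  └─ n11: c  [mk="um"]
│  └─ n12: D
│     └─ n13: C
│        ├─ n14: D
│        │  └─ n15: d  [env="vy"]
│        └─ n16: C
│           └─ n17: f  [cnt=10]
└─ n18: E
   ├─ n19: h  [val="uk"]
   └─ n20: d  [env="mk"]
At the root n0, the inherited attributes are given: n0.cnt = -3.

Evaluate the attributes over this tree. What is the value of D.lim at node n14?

16

1. n0.cnt = -3  [given at root]
2. n1.env = "zp"  [terminal]
3. n2.tag = false  [false]
4. n2.lim = 26  [S.cnt + 29]
5. n3.env = "rv"  [terminal]
6. n4.pre = "rvv"  [d.env ++ "v"]
7. n5.val = "zn"  [terminal]
8. n6.wid = 27  [len(h.val) + 25]
9. n6.pre = false  [false]
10. n7.lim = 0  [0]
11. n8.mk = "pz"  [terminal]
12. n9.mk = "uk"  [terminal]
13. n7.tag = 3  [A.lim + 3]
14. n7.val = -6  [A.lim - 6]
15. n10.val = "ur"  [terminal]
16. n6.fin = "qm"  ["qm"]
17. n11.mk = "um"  [terminal]
18. n4.key = 24  [len(c.mk) + 22]
19. n12.tag = false  [D₀.lim > 26]
20. n12.lim = 12  [E.key - 12]
21. n13.hot = 26  [26]
22. n13.tag = 29  [D.lim + 17]
23. n14.tag = true  [C₀.tag > 28]
24. n14.lim = 16  [C₀.tag - 13]
25. n15.env = "vy"  [terminal]
26. n14.sig = 12  [D.lim * 3 - 36]
27. n16.hot = 13  [D.sig * 2 - 11]
28. n16.tag = 1  [D.sig + C₀.hot - 37]
29. n17.cnt = 10  [terminal]
30. n16.ok = -4  [C.tag + f.cnt - 15]
31. n13.ok = 25  [C₀.tag * -2 + 83]
32. n12.sig = -8  [D.lim - 20]
33. n2.sig = 21  [D₁.sig + 29]
34. n18.pre = "qv"  ["qv"]
35. n19.val = "uk"  [terminal]
36. n20.env = "mk"  [terminal]
37. n18.key = 19  [19]
38. n0.off = "zpr"  [d.env ++ "r"]
39. n0.env = 24  [S.cnt + 27]
40. n0.live = -1  [E.key - 20]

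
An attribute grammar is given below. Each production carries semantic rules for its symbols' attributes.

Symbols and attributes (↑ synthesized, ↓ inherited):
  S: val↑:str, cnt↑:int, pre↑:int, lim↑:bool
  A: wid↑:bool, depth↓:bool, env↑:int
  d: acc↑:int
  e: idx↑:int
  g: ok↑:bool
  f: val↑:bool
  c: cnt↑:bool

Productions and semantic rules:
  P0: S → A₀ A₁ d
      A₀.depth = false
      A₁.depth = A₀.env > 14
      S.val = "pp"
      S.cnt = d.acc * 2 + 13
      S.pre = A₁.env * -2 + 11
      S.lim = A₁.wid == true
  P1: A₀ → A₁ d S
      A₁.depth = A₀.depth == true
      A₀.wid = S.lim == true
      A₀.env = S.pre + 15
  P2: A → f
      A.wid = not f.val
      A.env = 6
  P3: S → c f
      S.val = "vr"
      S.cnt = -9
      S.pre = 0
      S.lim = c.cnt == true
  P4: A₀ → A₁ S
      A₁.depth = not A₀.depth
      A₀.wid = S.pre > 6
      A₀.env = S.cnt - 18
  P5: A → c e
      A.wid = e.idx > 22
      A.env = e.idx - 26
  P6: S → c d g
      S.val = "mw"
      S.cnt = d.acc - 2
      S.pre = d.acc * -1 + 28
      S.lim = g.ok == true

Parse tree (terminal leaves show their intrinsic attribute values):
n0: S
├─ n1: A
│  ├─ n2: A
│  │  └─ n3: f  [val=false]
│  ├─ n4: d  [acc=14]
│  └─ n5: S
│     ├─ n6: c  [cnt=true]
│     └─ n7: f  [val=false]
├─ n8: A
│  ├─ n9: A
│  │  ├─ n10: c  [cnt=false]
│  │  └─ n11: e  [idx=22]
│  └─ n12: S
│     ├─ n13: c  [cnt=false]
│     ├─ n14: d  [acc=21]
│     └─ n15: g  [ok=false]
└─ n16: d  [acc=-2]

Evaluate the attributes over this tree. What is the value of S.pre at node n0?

1. n1.depth = false  [false]
2. n2.depth = false  [A₀.depth == true]
3. n3.val = false  [terminal]
4. n2.wid = true  [not f.val]
5. n2.env = 6  [6]
6. n4.acc = 14  [terminal]
7. n6.cnt = true  [terminal]
8. n7.val = false  [terminal]
9. n5.val = "vr"  ["vr"]
10. n5.cnt = -9  [-9]
11. n5.pre = 0  [0]
12. n5.lim = true  [c.cnt == true]
13. n1.wid = true  [S.lim == true]
14. n1.env = 15  [S.pre + 15]
15. n8.depth = true  [A₀.env > 14]
16. n9.depth = false  [not A₀.depth]
17. n10.cnt = false  [terminal]
18. n11.idx = 22  [terminal]
19. n9.wid = false  [e.idx > 22]
20. n9.env = -4  [e.idx - 26]
21. n13.cnt = false  [terminal]
22. n14.acc = 21  [terminal]
23. n15.ok = false  [terminal]
24. n12.val = "mw"  ["mw"]
25. n12.cnt = 19  [d.acc - 2]
26. n12.pre = 7  [d.acc * -1 + 28]
27. n12.lim = false  [g.ok == true]
28. n8.wid = true  [S.pre > 6]
29. n8.env = 1  [S.cnt - 18]
30. n16.acc = -2  [terminal]
31. n0.val = "pp"  ["pp"]
32. n0.cnt = 9  [d.acc * 2 + 13]
33. n0.pre = 9  [A₁.env * -2 + 11]
34. n0.lim = true  [A₁.wid == true]

9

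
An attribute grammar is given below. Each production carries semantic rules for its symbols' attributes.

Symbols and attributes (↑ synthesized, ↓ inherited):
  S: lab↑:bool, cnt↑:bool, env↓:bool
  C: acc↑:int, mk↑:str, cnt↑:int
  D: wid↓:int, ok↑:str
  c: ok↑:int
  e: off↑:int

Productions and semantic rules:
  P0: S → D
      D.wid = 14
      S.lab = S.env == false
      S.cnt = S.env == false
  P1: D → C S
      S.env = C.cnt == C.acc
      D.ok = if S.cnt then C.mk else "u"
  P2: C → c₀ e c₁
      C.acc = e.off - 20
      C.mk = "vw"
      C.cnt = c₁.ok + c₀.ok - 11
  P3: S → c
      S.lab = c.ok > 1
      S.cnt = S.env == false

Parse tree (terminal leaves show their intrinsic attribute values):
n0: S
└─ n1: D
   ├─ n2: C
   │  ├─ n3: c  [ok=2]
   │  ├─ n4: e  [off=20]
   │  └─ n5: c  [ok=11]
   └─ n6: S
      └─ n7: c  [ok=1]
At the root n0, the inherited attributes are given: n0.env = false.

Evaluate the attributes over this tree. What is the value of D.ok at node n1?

1. n0.env = false  [given at root]
2. n1.wid = 14  [14]
3. n3.ok = 2  [terminal]
4. n4.off = 20  [terminal]
5. n5.ok = 11  [terminal]
6. n2.acc = 0  [e.off - 20]
7. n2.mk = "vw"  ["vw"]
8. n2.cnt = 2  [c₁.ok + c₀.ok - 11]
9. n6.env = false  [C.cnt == C.acc]
10. n7.ok = 1  [terminal]
11. n6.lab = false  [c.ok > 1]
12. n6.cnt = true  [S.env == false]
13. n1.ok = "vw"  [if S.cnt then C.mk else "u"]
14. n0.lab = true  [S.env == false]
15. n0.cnt = true  [S.env == false]

"vw"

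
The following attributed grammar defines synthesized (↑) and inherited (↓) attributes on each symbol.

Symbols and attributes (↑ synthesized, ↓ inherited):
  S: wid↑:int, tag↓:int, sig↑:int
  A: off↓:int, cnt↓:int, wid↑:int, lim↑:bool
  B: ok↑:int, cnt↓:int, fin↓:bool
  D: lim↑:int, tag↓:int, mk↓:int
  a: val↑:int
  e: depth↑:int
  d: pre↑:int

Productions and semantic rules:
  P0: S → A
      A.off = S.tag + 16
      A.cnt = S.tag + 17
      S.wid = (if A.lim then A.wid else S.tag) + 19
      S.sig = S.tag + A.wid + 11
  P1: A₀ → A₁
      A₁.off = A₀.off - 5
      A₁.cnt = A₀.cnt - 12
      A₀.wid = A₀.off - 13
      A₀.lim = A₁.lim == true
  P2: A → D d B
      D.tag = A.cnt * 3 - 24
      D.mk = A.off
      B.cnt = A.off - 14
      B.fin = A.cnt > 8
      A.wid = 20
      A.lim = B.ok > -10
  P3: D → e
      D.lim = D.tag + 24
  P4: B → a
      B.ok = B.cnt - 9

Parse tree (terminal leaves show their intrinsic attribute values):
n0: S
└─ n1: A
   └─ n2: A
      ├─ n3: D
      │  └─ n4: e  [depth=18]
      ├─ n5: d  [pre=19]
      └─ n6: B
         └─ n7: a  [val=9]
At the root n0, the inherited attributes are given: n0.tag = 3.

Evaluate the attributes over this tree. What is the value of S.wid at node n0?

1. n0.tag = 3  [given at root]
2. n1.off = 19  [S.tag + 16]
3. n1.cnt = 20  [S.tag + 17]
4. n2.off = 14  [A₀.off - 5]
5. n2.cnt = 8  [A₀.cnt - 12]
6. n3.tag = 0  [A.cnt * 3 - 24]
7. n3.mk = 14  [A.off]
8. n4.depth = 18  [terminal]
9. n3.lim = 24  [D.tag + 24]
10. n5.pre = 19  [terminal]
11. n6.cnt = 0  [A.off - 14]
12. n6.fin = false  [A.cnt > 8]
13. n7.val = 9  [terminal]
14. n6.ok = -9  [B.cnt - 9]
15. n2.wid = 20  [20]
16. n2.lim = true  [B.ok > -10]
17. n1.wid = 6  [A₀.off - 13]
18. n1.lim = true  [A₁.lim == true]
19. n0.wid = 25  [(if A.lim then A.wid else S.tag) + 19]
20. n0.sig = 20  [S.tag + A.wid + 11]

25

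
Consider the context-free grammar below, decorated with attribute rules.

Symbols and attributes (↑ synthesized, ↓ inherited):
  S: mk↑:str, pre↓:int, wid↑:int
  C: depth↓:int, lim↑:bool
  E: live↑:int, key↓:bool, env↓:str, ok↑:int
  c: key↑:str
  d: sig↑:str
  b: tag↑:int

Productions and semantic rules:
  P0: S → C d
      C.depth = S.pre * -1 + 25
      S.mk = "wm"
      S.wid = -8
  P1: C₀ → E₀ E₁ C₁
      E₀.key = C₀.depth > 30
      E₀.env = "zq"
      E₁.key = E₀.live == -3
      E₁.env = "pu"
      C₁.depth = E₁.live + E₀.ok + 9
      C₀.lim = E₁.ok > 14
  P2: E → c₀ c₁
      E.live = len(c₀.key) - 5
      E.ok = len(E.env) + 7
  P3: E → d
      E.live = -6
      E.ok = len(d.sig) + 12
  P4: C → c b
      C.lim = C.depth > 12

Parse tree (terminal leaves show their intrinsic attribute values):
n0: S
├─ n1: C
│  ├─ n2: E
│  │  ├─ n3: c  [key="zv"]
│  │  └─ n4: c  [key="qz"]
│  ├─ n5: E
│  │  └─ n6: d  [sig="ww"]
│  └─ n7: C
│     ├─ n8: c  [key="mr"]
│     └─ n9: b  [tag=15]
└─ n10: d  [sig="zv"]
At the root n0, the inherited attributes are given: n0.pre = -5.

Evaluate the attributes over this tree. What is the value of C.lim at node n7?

1. n0.pre = -5  [given at root]
2. n1.depth = 30  [S.pre * -1 + 25]
3. n2.key = false  [C₀.depth > 30]
4. n2.env = "zq"  ["zq"]
5. n3.key = "zv"  [terminal]
6. n4.key = "qz"  [terminal]
7. n2.live = -3  [len(c₀.key) - 5]
8. n2.ok = 9  [len(E.env) + 7]
9. n5.key = true  [E₀.live == -3]
10. n5.env = "pu"  ["pu"]
11. n6.sig = "ww"  [terminal]
12. n5.live = -6  [-6]
13. n5.ok = 14  [len(d.sig) + 12]
14. n7.depth = 12  [E₁.live + E₀.ok + 9]
15. n8.key = "mr"  [terminal]
16. n9.tag = 15  [terminal]
17. n7.lim = false  [C.depth > 12]
18. n1.lim = false  [E₁.ok > 14]
19. n10.sig = "zv"  [terminal]
20. n0.mk = "wm"  ["wm"]
21. n0.wid = -8  [-8]

false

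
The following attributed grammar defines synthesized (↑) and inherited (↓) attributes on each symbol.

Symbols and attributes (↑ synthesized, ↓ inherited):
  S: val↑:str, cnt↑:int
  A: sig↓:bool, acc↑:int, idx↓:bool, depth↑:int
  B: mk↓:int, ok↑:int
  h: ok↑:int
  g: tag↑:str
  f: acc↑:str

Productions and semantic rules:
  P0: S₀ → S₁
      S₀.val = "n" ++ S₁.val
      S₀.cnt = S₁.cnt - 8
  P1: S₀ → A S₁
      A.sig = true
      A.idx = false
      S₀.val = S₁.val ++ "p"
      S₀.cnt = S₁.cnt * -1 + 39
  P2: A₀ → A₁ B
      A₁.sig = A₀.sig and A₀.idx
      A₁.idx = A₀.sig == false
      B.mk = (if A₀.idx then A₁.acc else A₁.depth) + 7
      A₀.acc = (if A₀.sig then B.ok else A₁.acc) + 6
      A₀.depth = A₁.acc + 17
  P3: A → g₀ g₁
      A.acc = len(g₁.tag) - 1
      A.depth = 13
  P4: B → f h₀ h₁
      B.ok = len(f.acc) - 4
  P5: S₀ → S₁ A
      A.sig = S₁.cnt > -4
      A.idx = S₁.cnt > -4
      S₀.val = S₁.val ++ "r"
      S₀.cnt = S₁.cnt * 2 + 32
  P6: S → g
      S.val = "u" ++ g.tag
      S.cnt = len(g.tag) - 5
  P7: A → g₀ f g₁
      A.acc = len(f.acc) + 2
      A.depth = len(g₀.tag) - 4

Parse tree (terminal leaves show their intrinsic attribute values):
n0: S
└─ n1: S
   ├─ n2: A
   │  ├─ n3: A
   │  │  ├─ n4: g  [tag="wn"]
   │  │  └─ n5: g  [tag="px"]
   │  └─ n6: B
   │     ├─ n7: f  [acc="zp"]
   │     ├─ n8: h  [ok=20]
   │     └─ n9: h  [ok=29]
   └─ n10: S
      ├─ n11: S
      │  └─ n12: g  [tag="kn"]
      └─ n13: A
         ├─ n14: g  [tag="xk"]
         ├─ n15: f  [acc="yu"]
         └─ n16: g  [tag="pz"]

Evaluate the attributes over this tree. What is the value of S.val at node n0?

1. n2.sig = true  [true]
2. n2.idx = false  [false]
3. n3.sig = false  [A₀.sig and A₀.idx]
4. n3.idx = false  [A₀.sig == false]
5. n4.tag = "wn"  [terminal]
6. n5.tag = "px"  [terminal]
7. n3.acc = 1  [len(g₁.tag) - 1]
8. n3.depth = 13  [13]
9. n6.mk = 20  [(if A₀.idx then A₁.acc else A₁.depth) + 7]
10. n7.acc = "zp"  [terminal]
11. n8.ok = 20  [terminal]
12. n9.ok = 29  [terminal]
13. n6.ok = -2  [len(f.acc) - 4]
14. n2.acc = 4  [(if A₀.sig then B.ok else A₁.acc) + 6]
15. n2.depth = 18  [A₁.acc + 17]
16. n12.tag = "kn"  [terminal]
17. n11.val = "ukn"  ["u" ++ g.tag]
18. n11.cnt = -3  [len(g.tag) - 5]
19. n13.sig = true  [S₁.cnt > -4]
20. n13.idx = true  [S₁.cnt > -4]
21. n14.tag = "xk"  [terminal]
22. n15.acc = "yu"  [terminal]
23. n16.tag = "pz"  [terminal]
24. n13.acc = 4  [len(f.acc) + 2]
25. n13.depth = -2  [len(g₀.tag) - 4]
26. n10.val = "uknr"  [S₁.val ++ "r"]
27. n10.cnt = 26  [S₁.cnt * 2 + 32]
28. n1.val = "uknrp"  [S₁.val ++ "p"]
29. n1.cnt = 13  [S₁.cnt * -1 + 39]
30. n0.val = "nuknrp"  ["n" ++ S₁.val]
31. n0.cnt = 5  [S₁.cnt - 8]

"nuknrp"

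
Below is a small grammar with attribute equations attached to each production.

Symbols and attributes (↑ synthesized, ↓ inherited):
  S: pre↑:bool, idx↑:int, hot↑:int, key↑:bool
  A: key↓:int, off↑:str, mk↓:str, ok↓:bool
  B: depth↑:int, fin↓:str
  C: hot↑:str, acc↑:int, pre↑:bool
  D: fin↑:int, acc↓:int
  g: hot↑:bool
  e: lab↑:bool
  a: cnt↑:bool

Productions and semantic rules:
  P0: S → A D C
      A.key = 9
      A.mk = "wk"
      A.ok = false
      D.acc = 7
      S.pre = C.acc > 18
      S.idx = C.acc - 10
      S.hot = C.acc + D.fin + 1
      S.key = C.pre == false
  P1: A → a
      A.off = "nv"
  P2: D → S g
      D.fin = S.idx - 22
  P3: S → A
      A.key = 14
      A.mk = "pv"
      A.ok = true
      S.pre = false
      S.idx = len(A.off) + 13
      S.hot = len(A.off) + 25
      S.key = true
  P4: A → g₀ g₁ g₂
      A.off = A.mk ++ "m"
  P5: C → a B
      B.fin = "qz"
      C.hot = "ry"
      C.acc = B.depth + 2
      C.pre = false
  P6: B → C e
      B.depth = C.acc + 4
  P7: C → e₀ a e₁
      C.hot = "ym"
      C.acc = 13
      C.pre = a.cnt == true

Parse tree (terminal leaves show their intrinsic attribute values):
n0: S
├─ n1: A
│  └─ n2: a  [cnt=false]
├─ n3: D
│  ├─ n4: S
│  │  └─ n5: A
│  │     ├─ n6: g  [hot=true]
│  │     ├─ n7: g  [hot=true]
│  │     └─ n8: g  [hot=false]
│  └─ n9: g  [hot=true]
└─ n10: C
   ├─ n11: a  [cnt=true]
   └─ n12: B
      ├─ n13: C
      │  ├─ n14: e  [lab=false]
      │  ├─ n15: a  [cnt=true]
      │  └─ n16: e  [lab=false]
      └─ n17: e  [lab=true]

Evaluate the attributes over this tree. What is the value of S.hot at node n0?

1. n1.key = 9  [9]
2. n1.mk = "wk"  ["wk"]
3. n1.ok = false  [false]
4. n2.cnt = false  [terminal]
5. n1.off = "nv"  ["nv"]
6. n3.acc = 7  [7]
7. n5.key = 14  [14]
8. n5.mk = "pv"  ["pv"]
9. n5.ok = true  [true]
10. n6.hot = true  [terminal]
11. n7.hot = true  [terminal]
12. n8.hot = false  [terminal]
13. n5.off = "pvm"  [A.mk ++ "m"]
14. n4.pre = false  [false]
15. n4.idx = 16  [len(A.off) + 13]
16. n4.hot = 28  [len(A.off) + 25]
17. n4.key = true  [true]
18. n9.hot = true  [terminal]
19. n3.fin = -6  [S.idx - 22]
20. n11.cnt = true  [terminal]
21. n12.fin = "qz"  ["qz"]
22. n14.lab = false  [terminal]
23. n15.cnt = true  [terminal]
24. n16.lab = false  [terminal]
25. n13.hot = "ym"  ["ym"]
26. n13.acc = 13  [13]
27. n13.pre = true  [a.cnt == true]
28. n17.lab = true  [terminal]
29. n12.depth = 17  [C.acc + 4]
30. n10.hot = "ry"  ["ry"]
31. n10.acc = 19  [B.depth + 2]
32. n10.pre = false  [false]
33. n0.pre = true  [C.acc > 18]
34. n0.idx = 9  [C.acc - 10]
35. n0.hot = 14  [C.acc + D.fin + 1]
36. n0.key = true  [C.pre == false]

14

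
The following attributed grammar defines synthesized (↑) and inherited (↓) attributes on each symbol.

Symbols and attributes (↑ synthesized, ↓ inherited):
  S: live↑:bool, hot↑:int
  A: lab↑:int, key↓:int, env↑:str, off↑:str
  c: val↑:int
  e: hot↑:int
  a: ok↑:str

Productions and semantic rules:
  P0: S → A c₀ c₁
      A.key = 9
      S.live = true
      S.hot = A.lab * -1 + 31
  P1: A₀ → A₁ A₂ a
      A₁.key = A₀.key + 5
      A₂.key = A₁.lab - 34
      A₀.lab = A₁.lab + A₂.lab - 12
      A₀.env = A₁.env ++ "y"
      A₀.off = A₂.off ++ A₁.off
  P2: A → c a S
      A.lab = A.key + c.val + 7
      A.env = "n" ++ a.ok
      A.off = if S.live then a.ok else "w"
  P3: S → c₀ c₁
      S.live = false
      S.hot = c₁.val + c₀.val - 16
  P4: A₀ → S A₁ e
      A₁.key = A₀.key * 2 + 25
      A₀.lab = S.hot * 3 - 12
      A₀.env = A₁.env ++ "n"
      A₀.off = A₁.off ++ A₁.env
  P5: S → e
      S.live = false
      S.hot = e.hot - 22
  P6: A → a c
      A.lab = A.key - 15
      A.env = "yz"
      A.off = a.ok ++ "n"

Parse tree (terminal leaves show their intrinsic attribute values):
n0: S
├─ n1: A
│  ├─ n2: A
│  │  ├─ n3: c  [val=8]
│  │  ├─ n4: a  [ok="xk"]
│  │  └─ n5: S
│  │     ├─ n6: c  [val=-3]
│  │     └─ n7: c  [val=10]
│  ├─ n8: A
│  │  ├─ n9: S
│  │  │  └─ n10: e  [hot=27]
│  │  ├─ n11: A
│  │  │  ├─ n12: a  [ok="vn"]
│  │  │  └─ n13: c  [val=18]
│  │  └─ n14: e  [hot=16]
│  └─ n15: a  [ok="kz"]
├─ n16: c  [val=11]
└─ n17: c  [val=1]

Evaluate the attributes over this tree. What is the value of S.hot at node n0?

11

1. n1.key = 9  [9]
2. n2.key = 14  [A₀.key + 5]
3. n3.val = 8  [terminal]
4. n4.ok = "xk"  [terminal]
5. n6.val = -3  [terminal]
6. n7.val = 10  [terminal]
7. n5.live = false  [false]
8. n5.hot = -9  [c₁.val + c₀.val - 16]
9. n2.lab = 29  [A.key + c.val + 7]
10. n2.env = "nxk"  ["n" ++ a.ok]
11. n2.off = "w"  [if S.live then a.ok else "w"]
12. n8.key = -5  [A₁.lab - 34]
13. n10.hot = 27  [terminal]
14. n9.live = false  [false]
15. n9.hot = 5  [e.hot - 22]
16. n11.key = 15  [A₀.key * 2 + 25]
17. n12.ok = "vn"  [terminal]
18. n13.val = 18  [terminal]
19. n11.lab = 0  [A.key - 15]
20. n11.env = "yz"  ["yz"]
21. n11.off = "vnn"  [a.ok ++ "n"]
22. n14.hot = 16  [terminal]
23. n8.lab = 3  [S.hot * 3 - 12]
24. n8.env = "yzn"  [A₁.env ++ "n"]
25. n8.off = "vnnyz"  [A₁.off ++ A₁.env]
26. n15.ok = "kz"  [terminal]
27. n1.lab = 20  [A₁.lab + A₂.lab - 12]
28. n1.env = "nxky"  [A₁.env ++ "y"]
29. n1.off = "vnnyzw"  [A₂.off ++ A₁.off]
30. n16.val = 11  [terminal]
31. n17.val = 1  [terminal]
32. n0.live = true  [true]
33. n0.hot = 11  [A.lab * -1 + 31]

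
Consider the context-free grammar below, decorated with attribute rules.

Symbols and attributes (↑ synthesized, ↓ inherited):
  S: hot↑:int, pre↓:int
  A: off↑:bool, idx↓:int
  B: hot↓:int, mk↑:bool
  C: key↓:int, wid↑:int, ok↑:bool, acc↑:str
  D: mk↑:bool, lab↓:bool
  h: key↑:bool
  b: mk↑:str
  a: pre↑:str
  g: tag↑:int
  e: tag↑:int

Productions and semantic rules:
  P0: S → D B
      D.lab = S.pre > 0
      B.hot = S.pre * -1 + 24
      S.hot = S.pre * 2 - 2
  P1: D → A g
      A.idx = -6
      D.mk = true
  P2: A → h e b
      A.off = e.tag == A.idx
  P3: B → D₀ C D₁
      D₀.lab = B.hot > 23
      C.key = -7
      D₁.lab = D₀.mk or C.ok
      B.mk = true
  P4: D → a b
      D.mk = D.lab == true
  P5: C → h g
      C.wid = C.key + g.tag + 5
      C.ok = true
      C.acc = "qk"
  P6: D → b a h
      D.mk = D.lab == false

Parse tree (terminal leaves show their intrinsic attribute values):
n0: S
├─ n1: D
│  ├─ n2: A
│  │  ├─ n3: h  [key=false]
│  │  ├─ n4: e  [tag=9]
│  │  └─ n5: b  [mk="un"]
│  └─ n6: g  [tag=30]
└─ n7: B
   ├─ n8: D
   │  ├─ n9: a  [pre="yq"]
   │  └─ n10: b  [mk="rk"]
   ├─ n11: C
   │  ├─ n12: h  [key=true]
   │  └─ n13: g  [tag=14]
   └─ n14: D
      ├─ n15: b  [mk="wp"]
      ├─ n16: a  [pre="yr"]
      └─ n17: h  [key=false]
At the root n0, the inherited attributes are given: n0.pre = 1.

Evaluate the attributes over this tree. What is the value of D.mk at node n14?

false

1. n0.pre = 1  [given at root]
2. n1.lab = true  [S.pre > 0]
3. n2.idx = -6  [-6]
4. n3.key = false  [terminal]
5. n4.tag = 9  [terminal]
6. n5.mk = "un"  [terminal]
7. n2.off = false  [e.tag == A.idx]
8. n6.tag = 30  [terminal]
9. n1.mk = true  [true]
10. n7.hot = 23  [S.pre * -1 + 24]
11. n8.lab = false  [B.hot > 23]
12. n9.pre = "yq"  [terminal]
13. n10.mk = "rk"  [terminal]
14. n8.mk = false  [D.lab == true]
15. n11.key = -7  [-7]
16. n12.key = true  [terminal]
17. n13.tag = 14  [terminal]
18. n11.wid = 12  [C.key + g.tag + 5]
19. n11.ok = true  [true]
20. n11.acc = "qk"  ["qk"]
21. n14.lab = true  [D₀.mk or C.ok]
22. n15.mk = "wp"  [terminal]
23. n16.pre = "yr"  [terminal]
24. n17.key = false  [terminal]
25. n14.mk = false  [D.lab == false]
26. n7.mk = true  [true]
27. n0.hot = 0  [S.pre * 2 - 2]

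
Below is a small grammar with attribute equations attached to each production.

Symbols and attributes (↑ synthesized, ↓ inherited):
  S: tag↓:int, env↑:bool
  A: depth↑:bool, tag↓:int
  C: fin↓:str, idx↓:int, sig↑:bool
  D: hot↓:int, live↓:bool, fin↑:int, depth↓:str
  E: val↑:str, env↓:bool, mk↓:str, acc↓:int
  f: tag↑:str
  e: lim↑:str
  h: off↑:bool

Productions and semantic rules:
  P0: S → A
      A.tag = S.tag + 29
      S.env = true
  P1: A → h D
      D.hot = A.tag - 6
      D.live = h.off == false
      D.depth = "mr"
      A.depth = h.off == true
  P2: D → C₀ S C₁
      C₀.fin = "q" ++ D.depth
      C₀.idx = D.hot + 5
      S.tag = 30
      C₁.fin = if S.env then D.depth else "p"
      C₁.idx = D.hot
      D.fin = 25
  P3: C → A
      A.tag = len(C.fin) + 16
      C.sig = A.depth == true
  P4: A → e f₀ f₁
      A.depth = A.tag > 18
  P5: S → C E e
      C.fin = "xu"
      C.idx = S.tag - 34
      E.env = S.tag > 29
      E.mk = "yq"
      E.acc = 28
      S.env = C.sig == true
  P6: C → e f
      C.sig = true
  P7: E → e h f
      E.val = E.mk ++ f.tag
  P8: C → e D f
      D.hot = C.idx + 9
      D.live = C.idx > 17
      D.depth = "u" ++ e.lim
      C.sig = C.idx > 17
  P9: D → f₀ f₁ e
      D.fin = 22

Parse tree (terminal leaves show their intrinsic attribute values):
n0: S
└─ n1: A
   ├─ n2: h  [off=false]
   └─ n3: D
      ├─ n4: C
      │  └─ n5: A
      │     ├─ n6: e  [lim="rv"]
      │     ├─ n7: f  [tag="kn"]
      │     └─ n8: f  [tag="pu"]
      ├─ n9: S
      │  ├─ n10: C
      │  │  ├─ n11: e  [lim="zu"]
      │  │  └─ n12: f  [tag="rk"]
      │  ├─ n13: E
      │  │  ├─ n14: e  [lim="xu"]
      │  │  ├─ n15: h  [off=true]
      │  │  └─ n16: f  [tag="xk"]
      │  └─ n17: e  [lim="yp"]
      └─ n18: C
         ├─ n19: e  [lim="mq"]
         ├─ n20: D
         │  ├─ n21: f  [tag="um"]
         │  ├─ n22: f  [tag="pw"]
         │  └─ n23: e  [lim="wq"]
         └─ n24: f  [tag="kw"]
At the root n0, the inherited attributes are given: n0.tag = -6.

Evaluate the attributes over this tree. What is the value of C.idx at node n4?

1. n0.tag = -6  [given at root]
2. n1.tag = 23  [S.tag + 29]
3. n2.off = false  [terminal]
4. n3.hot = 17  [A.tag - 6]
5. n3.live = true  [h.off == false]
6. n3.depth = "mr"  ["mr"]
7. n4.fin = "qmr"  ["q" ++ D.depth]
8. n4.idx = 22  [D.hot + 5]
9. n5.tag = 19  [len(C.fin) + 16]
10. n6.lim = "rv"  [terminal]
11. n7.tag = "kn"  [terminal]
12. n8.tag = "pu"  [terminal]
13. n5.depth = true  [A.tag > 18]
14. n4.sig = true  [A.depth == true]
15. n9.tag = 30  [30]
16. n10.fin = "xu"  ["xu"]
17. n10.idx = -4  [S.tag - 34]
18. n11.lim = "zu"  [terminal]
19. n12.tag = "rk"  [terminal]
20. n10.sig = true  [true]
21. n13.env = true  [S.tag > 29]
22. n13.mk = "yq"  ["yq"]
23. n13.acc = 28  [28]
24. n14.lim = "xu"  [terminal]
25. n15.off = true  [terminal]
26. n16.tag = "xk"  [terminal]
27. n13.val = "yqxk"  [E.mk ++ f.tag]
28. n17.lim = "yp"  [terminal]
29. n9.env = true  [C.sig == true]
30. n18.fin = "mr"  [if S.env then D.depth else "p"]
31. n18.idx = 17  [D.hot]
32. n19.lim = "mq"  [terminal]
33. n20.hot = 26  [C.idx + 9]
34. n20.live = false  [C.idx > 17]
35. n20.depth = "umq"  ["u" ++ e.lim]
36. n21.tag = "um"  [terminal]
37. n22.tag = "pw"  [terminal]
38. n23.lim = "wq"  [terminal]
39. n20.fin = 22  [22]
40. n24.tag = "kw"  [terminal]
41. n18.sig = false  [C.idx > 17]
42. n3.fin = 25  [25]
43. n1.depth = false  [h.off == true]
44. n0.env = true  [true]

22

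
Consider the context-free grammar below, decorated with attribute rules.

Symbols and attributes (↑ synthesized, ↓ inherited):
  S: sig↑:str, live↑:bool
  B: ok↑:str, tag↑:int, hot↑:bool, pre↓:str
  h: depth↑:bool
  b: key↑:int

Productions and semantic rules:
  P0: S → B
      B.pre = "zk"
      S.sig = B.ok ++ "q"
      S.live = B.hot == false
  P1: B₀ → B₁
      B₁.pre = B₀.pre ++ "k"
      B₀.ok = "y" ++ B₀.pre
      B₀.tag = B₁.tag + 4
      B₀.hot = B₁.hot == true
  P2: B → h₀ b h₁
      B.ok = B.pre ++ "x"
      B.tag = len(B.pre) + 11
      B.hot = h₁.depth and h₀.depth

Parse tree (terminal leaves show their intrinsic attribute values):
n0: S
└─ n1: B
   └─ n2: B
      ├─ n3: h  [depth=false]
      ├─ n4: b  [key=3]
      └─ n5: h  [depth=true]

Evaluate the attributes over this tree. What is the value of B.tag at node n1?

18

1. n1.pre = "zk"  ["zk"]
2. n2.pre = "zkk"  [B₀.pre ++ "k"]
3. n3.depth = false  [terminal]
4. n4.key = 3  [terminal]
5. n5.depth = true  [terminal]
6. n2.ok = "zkkx"  [B.pre ++ "x"]
7. n2.tag = 14  [len(B.pre) + 11]
8. n2.hot = false  [h₁.depth and h₀.depth]
9. n1.ok = "yzk"  ["y" ++ B₀.pre]
10. n1.tag = 18  [B₁.tag + 4]
11. n1.hot = false  [B₁.hot == true]
12. n0.sig = "yzkq"  [B.ok ++ "q"]
13. n0.live = true  [B.hot == false]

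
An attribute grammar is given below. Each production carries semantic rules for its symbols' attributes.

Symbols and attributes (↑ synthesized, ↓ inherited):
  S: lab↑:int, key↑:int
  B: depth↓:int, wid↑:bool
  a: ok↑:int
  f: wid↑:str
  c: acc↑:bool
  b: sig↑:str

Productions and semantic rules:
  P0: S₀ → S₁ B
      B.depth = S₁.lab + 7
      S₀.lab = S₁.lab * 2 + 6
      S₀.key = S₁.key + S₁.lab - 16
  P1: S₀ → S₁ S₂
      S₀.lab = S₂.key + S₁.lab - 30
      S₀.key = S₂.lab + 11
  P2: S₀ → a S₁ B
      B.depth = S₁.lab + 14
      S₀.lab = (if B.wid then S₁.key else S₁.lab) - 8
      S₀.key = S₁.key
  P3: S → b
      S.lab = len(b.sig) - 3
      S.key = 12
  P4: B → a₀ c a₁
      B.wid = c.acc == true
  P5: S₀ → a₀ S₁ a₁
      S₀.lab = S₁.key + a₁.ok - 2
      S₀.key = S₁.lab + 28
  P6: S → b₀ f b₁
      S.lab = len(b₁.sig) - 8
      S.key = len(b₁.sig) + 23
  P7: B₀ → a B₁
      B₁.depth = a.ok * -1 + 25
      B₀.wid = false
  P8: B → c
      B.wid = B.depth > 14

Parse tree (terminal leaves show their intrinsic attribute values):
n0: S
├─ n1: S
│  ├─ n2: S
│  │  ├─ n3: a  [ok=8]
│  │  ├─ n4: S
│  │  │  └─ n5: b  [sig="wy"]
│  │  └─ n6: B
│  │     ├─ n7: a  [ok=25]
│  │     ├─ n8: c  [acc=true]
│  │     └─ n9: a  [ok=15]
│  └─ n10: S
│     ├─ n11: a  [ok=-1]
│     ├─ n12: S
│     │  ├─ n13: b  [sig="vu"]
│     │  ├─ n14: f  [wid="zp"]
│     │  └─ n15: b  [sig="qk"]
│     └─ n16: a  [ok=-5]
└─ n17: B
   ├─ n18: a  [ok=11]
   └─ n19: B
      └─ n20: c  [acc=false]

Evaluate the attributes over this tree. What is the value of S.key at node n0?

1. n3.ok = 8  [terminal]
2. n5.sig = "wy"  [terminal]
3. n4.lab = -1  [len(b.sig) - 3]
4. n4.key = 12  [12]
5. n6.depth = 13  [S₁.lab + 14]
6. n7.ok = 25  [terminal]
7. n8.acc = true  [terminal]
8. n9.ok = 15  [terminal]
9. n6.wid = true  [c.acc == true]
10. n2.lab = 4  [(if B.wid then S₁.key else S₁.lab) - 8]
11. n2.key = 12  [S₁.key]
12. n11.ok = -1  [terminal]
13. n13.sig = "vu"  [terminal]
14. n14.wid = "zp"  [terminal]
15. n15.sig = "qk"  [terminal]
16. n12.lab = -6  [len(b₁.sig) - 8]
17. n12.key = 25  [len(b₁.sig) + 23]
18. n16.ok = -5  [terminal]
19. n10.lab = 18  [S₁.key + a₁.ok - 2]
20. n10.key = 22  [S₁.lab + 28]
21. n1.lab = -4  [S₂.key + S₁.lab - 30]
22. n1.key = 29  [S₂.lab + 11]
23. n17.depth = 3  [S₁.lab + 7]
24. n18.ok = 11  [terminal]
25. n19.depth = 14  [a.ok * -1 + 25]
26. n20.acc = false  [terminal]
27. n19.wid = false  [B.depth > 14]
28. n17.wid = false  [false]
29. n0.lab = -2  [S₁.lab * 2 + 6]
30. n0.key = 9  [S₁.key + S₁.lab - 16]

9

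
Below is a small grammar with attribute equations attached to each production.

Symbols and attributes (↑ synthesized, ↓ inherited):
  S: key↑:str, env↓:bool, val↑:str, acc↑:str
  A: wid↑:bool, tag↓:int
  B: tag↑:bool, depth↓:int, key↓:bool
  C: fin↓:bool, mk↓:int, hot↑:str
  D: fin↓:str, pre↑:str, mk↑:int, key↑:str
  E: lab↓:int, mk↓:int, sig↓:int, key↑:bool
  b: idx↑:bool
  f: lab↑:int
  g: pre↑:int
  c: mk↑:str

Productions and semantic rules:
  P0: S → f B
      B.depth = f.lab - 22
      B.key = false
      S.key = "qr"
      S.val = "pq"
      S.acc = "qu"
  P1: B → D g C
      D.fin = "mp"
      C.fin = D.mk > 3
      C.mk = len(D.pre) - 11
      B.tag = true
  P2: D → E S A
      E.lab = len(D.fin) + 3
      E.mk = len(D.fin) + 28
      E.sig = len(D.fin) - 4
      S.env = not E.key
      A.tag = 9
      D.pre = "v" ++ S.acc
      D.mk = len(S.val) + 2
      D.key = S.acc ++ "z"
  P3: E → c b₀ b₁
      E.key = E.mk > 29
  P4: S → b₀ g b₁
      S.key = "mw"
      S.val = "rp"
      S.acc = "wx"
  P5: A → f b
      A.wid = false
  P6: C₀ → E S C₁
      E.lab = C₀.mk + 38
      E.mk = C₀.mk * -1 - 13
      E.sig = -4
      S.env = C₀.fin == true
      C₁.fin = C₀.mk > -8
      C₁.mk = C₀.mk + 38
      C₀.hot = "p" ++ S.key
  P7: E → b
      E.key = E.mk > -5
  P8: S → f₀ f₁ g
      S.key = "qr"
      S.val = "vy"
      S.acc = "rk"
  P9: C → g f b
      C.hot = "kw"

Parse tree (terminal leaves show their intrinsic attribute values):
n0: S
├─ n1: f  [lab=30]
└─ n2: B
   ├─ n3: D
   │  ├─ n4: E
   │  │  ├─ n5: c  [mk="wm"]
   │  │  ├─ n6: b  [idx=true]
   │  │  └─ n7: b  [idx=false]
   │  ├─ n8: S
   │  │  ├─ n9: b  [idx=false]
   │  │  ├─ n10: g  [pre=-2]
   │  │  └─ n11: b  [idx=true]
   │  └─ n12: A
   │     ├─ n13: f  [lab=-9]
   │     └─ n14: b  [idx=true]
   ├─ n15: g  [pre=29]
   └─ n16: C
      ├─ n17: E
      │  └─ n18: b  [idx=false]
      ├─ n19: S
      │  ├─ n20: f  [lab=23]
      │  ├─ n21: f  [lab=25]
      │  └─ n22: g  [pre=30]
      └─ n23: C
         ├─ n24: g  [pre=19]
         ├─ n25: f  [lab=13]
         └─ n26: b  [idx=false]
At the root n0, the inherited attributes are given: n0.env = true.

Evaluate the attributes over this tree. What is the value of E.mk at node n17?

-5

1. n0.env = true  [given at root]
2. n1.lab = 30  [terminal]
3. n2.depth = 8  [f.lab - 22]
4. n2.key = false  [false]
5. n3.fin = "mp"  ["mp"]
6. n4.lab = 5  [len(D.fin) + 3]
7. n4.mk = 30  [len(D.fin) + 28]
8. n4.sig = -2  [len(D.fin) - 4]
9. n5.mk = "wm"  [terminal]
10. n6.idx = true  [terminal]
11. n7.idx = false  [terminal]
12. n4.key = true  [E.mk > 29]
13. n8.env = false  [not E.key]
14. n9.idx = false  [terminal]
15. n10.pre = -2  [terminal]
16. n11.idx = true  [terminal]
17. n8.key = "mw"  ["mw"]
18. n8.val = "rp"  ["rp"]
19. n8.acc = "wx"  ["wx"]
20. n12.tag = 9  [9]
21. n13.lab = -9  [terminal]
22. n14.idx = true  [terminal]
23. n12.wid = false  [false]
24. n3.pre = "vwx"  ["v" ++ S.acc]
25. n3.mk = 4  [len(S.val) + 2]
26. n3.key = "wxz"  [S.acc ++ "z"]
27. n15.pre = 29  [terminal]
28. n16.fin = true  [D.mk > 3]
29. n16.mk = -8  [len(D.pre) - 11]
30. n17.lab = 30  [C₀.mk + 38]
31. n17.mk = -5  [C₀.mk * -1 - 13]
32. n17.sig = -4  [-4]
33. n18.idx = false  [terminal]
34. n17.key = false  [E.mk > -5]
35. n19.env = true  [C₀.fin == true]
36. n20.lab = 23  [terminal]
37. n21.lab = 25  [terminal]
38. n22.pre = 30  [terminal]
39. n19.key = "qr"  ["qr"]
40. n19.val = "vy"  ["vy"]
41. n19.acc = "rk"  ["rk"]
42. n23.fin = false  [C₀.mk > -8]
43. n23.mk = 30  [C₀.mk + 38]
44. n24.pre = 19  [terminal]
45. n25.lab = 13  [terminal]
46. n26.idx = false  [terminal]
47. n23.hot = "kw"  ["kw"]
48. n16.hot = "pqr"  ["p" ++ S.key]
49. n2.tag = true  [true]
50. n0.key = "qr"  ["qr"]
51. n0.val = "pq"  ["pq"]
52. n0.acc = "qu"  ["qu"]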